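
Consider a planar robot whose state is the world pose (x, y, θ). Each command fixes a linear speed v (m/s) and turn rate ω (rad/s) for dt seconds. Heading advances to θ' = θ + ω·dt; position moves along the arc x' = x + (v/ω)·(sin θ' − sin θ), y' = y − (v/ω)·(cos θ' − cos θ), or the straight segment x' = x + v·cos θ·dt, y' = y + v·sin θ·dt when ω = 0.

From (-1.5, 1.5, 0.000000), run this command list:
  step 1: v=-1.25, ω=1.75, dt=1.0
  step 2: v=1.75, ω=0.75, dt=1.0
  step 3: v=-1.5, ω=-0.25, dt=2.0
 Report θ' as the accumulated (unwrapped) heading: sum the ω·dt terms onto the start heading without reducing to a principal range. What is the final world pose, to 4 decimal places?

step 1: θ'=1.7500 (R=-0.7143) → pose (-2.2028, 0.6584, 1.7500)
step 2: θ'=2.5000 (R=2.3333) → pose (-3.1024, 2.1118, 2.5000)
step 3: θ'=2.0000 (R=6.0000) → pose (-1.2374, -0.1982, 2.0000)

(-1.2374, -0.1982, 2.0000)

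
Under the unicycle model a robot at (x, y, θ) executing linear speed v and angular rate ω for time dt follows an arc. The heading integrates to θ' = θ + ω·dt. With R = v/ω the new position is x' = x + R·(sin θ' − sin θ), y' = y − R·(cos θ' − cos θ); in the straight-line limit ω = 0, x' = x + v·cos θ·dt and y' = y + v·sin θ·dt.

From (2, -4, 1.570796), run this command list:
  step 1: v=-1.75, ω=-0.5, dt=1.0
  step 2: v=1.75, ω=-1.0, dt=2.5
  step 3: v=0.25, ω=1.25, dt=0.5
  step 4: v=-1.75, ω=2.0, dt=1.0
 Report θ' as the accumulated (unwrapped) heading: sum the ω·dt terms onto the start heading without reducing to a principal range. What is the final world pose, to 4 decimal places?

(3.4493, -6.6670, 1.1958)

step 1: θ'=1.0708 (R=3.5000) → pose (1.5715, -5.6780, 1.0708)
step 2: θ'=-1.4292 (R=-1.7500) → pose (4.8398, -6.2700, -1.4292)
step 3: θ'=-0.8042 (R=0.2000) → pose (4.8937, -6.3805, -0.8042)
step 4: θ'=1.1958 (R=-0.8750) → pose (3.4493, -6.6670, 1.1958)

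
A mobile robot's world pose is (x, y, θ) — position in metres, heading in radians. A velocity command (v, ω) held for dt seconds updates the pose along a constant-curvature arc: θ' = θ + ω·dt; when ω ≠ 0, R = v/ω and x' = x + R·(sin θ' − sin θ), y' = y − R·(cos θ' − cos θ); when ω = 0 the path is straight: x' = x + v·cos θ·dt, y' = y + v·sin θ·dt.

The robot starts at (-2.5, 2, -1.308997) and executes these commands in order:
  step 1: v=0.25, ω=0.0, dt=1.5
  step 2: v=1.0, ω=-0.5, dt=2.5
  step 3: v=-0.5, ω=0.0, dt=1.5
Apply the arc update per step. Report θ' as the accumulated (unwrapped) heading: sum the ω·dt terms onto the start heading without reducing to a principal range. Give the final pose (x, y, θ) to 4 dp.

(-2.6081, -0.1373, -2.5590)

step 1: θ'=-1.3090 (straight) → pose (-2.4029, 1.6378, -1.3090)
step 2: θ'=-2.5590 (R=-2.0000) → pose (-3.2344, -0.5499, -2.5590)
step 3: θ'=-2.5590 (straight) → pose (-2.6081, -0.1373, -2.5590)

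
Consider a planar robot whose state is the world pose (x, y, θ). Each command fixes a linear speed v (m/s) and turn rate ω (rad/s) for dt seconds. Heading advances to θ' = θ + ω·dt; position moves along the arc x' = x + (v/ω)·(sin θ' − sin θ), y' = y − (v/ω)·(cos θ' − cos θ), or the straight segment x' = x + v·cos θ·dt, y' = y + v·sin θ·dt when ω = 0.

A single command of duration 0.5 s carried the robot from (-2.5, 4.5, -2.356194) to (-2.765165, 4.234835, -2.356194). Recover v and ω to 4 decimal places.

v = 0.7500, ω = 0.0000

Δθ = -2.356194 − -2.356194 = 0.000000
ω = Δθ/dt = 0.000000/0.5 = 0.0000
ω = 0 → v = (Δx·cos θ + Δy·sin θ)/dt = 0.7500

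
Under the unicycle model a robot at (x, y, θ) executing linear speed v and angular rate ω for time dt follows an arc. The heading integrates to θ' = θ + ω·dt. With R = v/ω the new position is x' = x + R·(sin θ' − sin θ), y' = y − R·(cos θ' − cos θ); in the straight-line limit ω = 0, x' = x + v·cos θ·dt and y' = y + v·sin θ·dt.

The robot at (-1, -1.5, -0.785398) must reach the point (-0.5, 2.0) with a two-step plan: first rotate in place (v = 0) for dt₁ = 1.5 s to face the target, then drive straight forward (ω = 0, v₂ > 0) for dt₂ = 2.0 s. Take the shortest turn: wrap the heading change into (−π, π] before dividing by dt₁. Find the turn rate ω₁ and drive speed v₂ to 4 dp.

ω₁ = 1.4762, v₂ = 1.7678

heading to target = atan2(2−-1.5, -0.5−-1) = 1.4289
Δθ = wrap(1.4289 − -0.7854) = 2.2143; ω₁ = Δθ/dt₁ = 1.4762
distance = √((-0.5−-1)² + (2−-1.5)²) = 3.5355; v₂ = distance/dt₂ = 1.7678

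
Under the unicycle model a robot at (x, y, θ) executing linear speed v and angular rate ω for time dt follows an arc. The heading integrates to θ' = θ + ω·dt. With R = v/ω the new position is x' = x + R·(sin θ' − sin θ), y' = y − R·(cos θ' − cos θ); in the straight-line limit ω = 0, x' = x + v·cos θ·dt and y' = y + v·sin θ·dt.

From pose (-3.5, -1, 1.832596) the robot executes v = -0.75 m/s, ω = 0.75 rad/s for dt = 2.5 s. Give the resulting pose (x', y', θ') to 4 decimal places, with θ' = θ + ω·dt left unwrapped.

θ' = 1.8326 + 0.75·2.5 = 3.7076
R = v/ω = -0.75/0.75 = -1.0000
x' = -3.5 + -1.0000·(sin 3.7076 − sin 1.8326) = -1.9978
y' = -1 − -1.0000·(cos 3.7076 − cos 1.8326) = -1.5852

(-1.9978, -1.5852, 3.7076)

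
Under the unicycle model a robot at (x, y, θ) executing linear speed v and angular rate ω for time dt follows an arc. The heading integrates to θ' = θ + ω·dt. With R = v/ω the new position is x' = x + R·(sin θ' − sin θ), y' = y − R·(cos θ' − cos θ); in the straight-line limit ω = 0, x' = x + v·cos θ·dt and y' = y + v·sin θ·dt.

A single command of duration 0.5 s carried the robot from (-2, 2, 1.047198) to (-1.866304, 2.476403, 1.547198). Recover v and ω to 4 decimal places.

Δθ = 1.547198 − 1.047198 = 0.500000
ω = Δθ/dt = 0.500000/0.5 = 1.0000
R = −Δy/(cos θ' − cos θ) = 1.0000
v = R·ω = 1.0000·1.0000 = 1.0000

v = 1.0000, ω = 1.0000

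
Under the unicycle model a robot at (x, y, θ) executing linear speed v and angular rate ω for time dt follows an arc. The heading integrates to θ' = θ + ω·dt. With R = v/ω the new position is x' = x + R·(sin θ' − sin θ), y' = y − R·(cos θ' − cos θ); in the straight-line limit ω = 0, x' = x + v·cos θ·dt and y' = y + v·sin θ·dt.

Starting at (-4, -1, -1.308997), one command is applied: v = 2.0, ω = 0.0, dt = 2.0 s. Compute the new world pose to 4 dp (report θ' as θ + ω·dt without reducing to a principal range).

θ' = -1.3090 + 0.0·2.0 = -1.3090
ω = 0 → straight: x' = -4 + 2.0·cos(-1.3090)·2.0 = -2.9647
y' = -1 + 2.0·sin(-1.3090)·2.0 = -4.8637

(-2.9647, -4.8637, -1.3090)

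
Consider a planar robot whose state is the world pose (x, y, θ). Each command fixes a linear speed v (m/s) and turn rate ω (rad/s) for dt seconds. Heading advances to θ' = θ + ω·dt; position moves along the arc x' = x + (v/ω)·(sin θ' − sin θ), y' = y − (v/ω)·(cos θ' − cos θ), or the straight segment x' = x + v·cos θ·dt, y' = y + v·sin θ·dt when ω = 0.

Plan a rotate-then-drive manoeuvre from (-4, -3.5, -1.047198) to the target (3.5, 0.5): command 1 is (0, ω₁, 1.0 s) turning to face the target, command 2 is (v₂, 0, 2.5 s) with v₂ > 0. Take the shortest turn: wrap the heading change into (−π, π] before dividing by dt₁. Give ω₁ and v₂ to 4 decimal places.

ω₁ = 1.5372, v₂ = 3.4000

heading to target = atan2(0.5−-3.5, 3.5−-4) = 0.4900
Δθ = wrap(0.4900 − -1.0472) = 1.5372; ω₁ = Δθ/dt₁ = 1.5372
distance = √((3.5−-4)² + (0.5−-3.5)²) = 8.5000; v₂ = distance/dt₂ = 3.4000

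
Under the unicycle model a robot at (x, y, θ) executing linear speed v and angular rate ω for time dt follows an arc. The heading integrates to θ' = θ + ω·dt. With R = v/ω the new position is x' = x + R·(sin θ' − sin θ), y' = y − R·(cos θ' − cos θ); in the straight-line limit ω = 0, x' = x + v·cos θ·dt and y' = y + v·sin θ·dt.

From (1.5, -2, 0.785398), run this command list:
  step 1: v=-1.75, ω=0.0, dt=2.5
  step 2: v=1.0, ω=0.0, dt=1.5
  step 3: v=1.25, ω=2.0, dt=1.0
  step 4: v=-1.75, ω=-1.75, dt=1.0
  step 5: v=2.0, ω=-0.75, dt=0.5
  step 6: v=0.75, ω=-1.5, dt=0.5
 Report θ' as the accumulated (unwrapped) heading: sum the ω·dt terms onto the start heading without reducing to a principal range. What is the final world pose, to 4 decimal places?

(0.7636, -3.6040, -0.0896)

step 1: θ'=0.7854 (straight) → pose (-1.5936, -5.0936, 0.7854)
step 2: θ'=0.7854 (straight) → pose (-0.5329, -4.0329, 0.7854)
step 3: θ'=2.7854 (R=0.6250) → pose (-0.7569, -3.0052, 2.7854)
step 4: θ'=1.0354 (R=1.0000) → pose (-0.2456, -4.4526, 1.0354)
step 5: θ'=0.6604 (R=-2.6667) → pose (0.4121, -3.7071, 0.6604)
step 6: θ'=-0.0896 (R=-0.5000) → pose (0.7636, -3.6040, -0.0896)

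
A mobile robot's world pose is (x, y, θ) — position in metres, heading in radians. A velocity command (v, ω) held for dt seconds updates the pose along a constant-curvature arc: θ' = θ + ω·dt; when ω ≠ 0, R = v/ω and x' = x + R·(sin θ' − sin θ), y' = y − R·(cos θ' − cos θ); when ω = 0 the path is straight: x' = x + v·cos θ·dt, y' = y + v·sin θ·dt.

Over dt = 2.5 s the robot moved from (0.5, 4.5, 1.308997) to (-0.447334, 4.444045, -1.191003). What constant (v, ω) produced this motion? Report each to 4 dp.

v = -0.5000, ω = -1.0000

Δθ = -1.191003 − 1.308997 = -2.500000
ω = Δθ/dt = -2.500000/2.5 = -1.0000
R = Δx/(sin θ' − sin θ) = 0.5000
v = R·ω = 0.5000·-1.0000 = -0.5000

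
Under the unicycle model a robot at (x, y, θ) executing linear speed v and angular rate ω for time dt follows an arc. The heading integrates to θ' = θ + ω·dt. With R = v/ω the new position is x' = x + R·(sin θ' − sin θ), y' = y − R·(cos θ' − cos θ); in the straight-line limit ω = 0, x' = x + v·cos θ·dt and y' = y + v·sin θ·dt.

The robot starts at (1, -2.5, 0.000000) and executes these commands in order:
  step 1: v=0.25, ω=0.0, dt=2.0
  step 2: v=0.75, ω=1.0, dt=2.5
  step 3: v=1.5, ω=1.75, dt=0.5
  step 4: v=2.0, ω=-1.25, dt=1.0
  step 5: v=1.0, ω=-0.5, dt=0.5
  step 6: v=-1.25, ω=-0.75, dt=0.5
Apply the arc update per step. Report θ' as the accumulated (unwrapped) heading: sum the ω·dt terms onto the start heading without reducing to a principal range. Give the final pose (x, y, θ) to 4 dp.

step 1: θ'=0.0000 (straight) → pose (1.5000, -2.5000, 0.0000)
step 2: θ'=2.5000 (R=0.7500) → pose (1.9489, -1.1491, 2.5000)
step 3: θ'=3.3750 (R=0.8571) → pose (1.2376, -1.0019, 3.3750)
step 4: θ'=2.1250 (R=-1.6000) → pose (-0.4930, -0.2873, 2.1250)
step 5: θ'=1.8750 (R=-2.0000) → pose (-0.7005, 0.1661, 1.8750)
step 6: θ'=1.5000 (R=1.6667) → pose (-0.6281, -0.4510, 1.5000)

(-0.6281, -0.4510, 1.5000)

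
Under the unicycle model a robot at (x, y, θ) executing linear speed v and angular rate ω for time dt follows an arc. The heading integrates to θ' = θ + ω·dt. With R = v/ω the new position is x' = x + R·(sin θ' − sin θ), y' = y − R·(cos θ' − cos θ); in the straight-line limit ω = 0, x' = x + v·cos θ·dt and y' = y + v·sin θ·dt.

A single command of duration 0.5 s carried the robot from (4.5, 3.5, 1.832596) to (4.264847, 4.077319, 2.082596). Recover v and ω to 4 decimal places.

v = 1.2500, ω = 0.5000

Δθ = 2.082596 − 1.832596 = 0.250000
ω = Δθ/dt = 0.250000/0.5 = 0.5000
R = −Δy/(cos θ' − cos θ) = 2.5000
v = R·ω = 2.5000·0.5000 = 1.2500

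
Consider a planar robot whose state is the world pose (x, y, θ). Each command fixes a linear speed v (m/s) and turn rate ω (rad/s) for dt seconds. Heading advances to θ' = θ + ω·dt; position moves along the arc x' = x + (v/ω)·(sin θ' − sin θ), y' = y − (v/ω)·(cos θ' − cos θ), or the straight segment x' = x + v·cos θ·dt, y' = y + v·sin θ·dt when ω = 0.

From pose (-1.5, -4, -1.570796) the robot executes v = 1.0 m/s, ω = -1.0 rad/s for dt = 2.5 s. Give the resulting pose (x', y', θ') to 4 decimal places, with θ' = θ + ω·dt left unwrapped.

θ' = -1.5708 + -1.0·2.5 = -4.0708
R = v/ω = 1.0/-1.0 = -1.0000
x' = -1.5 + -1.0000·(sin -4.0708 − sin -1.5708) = -3.3011
y' = -4 − -1.0000·(cos -4.0708 − cos -1.5708) = -4.5985

(-3.3011, -4.5985, -4.0708)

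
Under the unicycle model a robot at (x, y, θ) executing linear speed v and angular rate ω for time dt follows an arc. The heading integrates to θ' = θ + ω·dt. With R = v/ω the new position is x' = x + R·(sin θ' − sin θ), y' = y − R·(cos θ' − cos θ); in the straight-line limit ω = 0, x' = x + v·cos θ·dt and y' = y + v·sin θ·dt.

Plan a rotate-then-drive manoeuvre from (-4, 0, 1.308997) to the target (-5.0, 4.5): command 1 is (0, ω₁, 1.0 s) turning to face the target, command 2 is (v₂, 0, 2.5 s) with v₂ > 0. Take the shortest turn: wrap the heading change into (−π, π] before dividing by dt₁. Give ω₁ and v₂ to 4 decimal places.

ω₁ = 0.4805, v₂ = 1.8439

heading to target = atan2(4.5−0, -5−-4) = 1.7895
Δθ = wrap(1.7895 − 1.3090) = 0.4805; ω₁ = Δθ/dt₁ = 0.4805
distance = √((-5−-4)² + (4.5−0)²) = 4.6098; v₂ = distance/dt₂ = 1.8439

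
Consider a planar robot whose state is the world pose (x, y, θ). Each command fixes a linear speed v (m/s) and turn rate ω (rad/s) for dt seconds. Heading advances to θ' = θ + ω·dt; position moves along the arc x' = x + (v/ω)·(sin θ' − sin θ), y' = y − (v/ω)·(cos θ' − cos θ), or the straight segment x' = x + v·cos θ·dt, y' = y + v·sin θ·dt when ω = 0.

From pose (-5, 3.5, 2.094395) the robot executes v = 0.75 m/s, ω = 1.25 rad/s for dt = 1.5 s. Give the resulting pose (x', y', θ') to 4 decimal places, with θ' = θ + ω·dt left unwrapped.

θ' = 2.0944 + 1.25·1.5 = 3.9694
R = v/ω = 0.75/1.25 = 0.6000
x' = -5 + 0.6000·(sin 3.9694 − sin 2.0944) = -5.9615
y' = 3.5 − 0.6000·(cos 3.9694 − cos 2.0944) = 3.6059

(-5.9615, 3.6059, 3.9694)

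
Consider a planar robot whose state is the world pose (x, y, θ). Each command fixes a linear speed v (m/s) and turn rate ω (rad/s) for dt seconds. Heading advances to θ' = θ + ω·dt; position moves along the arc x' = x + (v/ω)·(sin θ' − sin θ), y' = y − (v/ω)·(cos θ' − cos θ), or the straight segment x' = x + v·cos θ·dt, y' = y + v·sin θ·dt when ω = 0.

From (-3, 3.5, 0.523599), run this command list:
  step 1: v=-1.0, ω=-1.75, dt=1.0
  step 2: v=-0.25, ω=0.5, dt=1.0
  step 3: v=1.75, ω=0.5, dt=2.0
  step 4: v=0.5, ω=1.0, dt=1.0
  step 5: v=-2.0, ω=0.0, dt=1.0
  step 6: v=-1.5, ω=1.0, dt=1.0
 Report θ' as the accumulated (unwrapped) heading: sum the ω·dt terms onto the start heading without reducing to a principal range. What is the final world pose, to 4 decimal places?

step 1: θ'=-1.2264 (R=0.5714) → pose (-3.8236, 3.8019, -1.2264)
step 2: θ'=-0.7264 (R=-0.5000) → pose (-3.9621, 4.0069, -0.7264)
step 3: θ'=0.2736 (R=3.5000) → pose (-0.6918, 3.2536, 0.2736)
step 4: θ'=1.2736 (R=0.5000) → pose (-0.3488, 3.5886, 1.2736)
step 5: θ'=1.2736 (straight) → pose (-0.9345, 1.6762, 1.2736)
step 6: θ'=2.2736 (R=-1.5000) → pose (-0.6448, 0.2674, 2.2736)

(-0.6448, 0.2674, 2.2736)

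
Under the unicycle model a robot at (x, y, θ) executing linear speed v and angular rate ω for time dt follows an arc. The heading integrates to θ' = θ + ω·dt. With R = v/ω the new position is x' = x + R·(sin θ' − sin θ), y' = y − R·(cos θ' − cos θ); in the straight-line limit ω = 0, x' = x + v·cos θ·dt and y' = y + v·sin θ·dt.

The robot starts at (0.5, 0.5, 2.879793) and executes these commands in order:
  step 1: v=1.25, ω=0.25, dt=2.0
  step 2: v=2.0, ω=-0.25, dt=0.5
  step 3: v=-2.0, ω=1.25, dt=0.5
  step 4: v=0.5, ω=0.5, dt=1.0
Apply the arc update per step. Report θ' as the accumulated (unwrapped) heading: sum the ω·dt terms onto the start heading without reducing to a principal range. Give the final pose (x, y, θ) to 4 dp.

step 1: θ'=3.3798 (R=5.0000) → pose (-1.9739, 0.5292, 3.3798)
step 2: θ'=3.2548 (R=-8.0000) → pose (-2.9578, 0.3545, 3.2548)
step 3: θ'=3.8798 (R=-1.6000) → pose (-2.0618, 0.7608, 3.8798)
step 4: θ'=4.3798 (R=1.0000) → pose (-2.3341, 0.3476, 4.3798)

(-2.3341, 0.3476, 4.3798)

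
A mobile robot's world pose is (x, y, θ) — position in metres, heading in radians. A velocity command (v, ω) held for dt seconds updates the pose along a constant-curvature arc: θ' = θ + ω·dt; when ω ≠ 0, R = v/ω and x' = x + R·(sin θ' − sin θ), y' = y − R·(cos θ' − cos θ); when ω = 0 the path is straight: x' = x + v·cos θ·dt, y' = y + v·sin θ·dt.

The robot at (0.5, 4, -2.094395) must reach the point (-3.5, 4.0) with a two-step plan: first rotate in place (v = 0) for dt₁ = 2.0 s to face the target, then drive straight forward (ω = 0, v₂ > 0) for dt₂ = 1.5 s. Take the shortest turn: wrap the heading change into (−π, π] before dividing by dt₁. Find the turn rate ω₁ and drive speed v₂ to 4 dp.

ω₁ = -0.5236, v₂ = 2.6667

heading to target = atan2(4−4, -3.5−0.5) = 3.1416
Δθ = wrap(3.1416 − -2.0944) = -1.0472; ω₁ = Δθ/dt₁ = -0.5236
distance = √((-3.5−0.5)² + (4−4)²) = 4.0000; v₂ = distance/dt₂ = 2.6667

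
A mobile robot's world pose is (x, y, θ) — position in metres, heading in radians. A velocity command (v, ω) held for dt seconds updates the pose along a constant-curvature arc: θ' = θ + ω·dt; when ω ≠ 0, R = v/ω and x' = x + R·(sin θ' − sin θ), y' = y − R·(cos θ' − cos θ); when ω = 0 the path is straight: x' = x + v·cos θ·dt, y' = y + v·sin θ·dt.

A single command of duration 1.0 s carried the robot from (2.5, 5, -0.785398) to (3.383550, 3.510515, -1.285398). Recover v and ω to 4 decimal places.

v = 1.7500, ω = -0.5000

Δθ = -1.285398 − -0.785398 = -0.500000
ω = Δθ/dt = -0.500000/1.0 = -0.5000
R = −Δy/(cos θ' − cos θ) = -3.5000
v = R·ω = -3.5000·-0.5000 = 1.7500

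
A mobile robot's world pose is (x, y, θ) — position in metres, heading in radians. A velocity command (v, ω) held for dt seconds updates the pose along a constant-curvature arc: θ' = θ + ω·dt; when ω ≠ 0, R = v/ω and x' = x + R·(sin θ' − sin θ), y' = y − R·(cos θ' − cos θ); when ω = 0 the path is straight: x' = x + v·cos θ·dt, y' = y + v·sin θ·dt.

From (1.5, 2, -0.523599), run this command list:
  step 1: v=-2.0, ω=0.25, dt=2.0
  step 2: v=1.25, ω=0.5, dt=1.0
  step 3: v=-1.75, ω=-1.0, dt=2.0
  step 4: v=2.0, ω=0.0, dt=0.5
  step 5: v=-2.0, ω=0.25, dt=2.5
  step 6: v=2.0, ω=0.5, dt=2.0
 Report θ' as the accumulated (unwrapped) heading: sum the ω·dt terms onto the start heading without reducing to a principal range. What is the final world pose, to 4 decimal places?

step 1: θ'=-0.0236 (R=-8.0000) → pose (-2.3112, 3.0696, -0.0236)
step 2: θ'=0.4764 (R=2.5000) → pose (-1.1058, 3.3472, 0.4764)
step 3: θ'=-1.5236 (R=1.7500) → pose (-3.6563, 4.8198, -1.5236)
step 4: θ'=-1.5236 (straight) → pose (-3.6092, 3.8209, -1.5236)
step 5: θ'=-0.8986 (R=-8.0000) → pose (-5.3406, 8.4252, -0.8986)
step 6: θ'=0.1014 (R=4.0000) → pose (-1.8059, 6.9365, 0.1014)

(-1.8059, 6.9365, 0.1014)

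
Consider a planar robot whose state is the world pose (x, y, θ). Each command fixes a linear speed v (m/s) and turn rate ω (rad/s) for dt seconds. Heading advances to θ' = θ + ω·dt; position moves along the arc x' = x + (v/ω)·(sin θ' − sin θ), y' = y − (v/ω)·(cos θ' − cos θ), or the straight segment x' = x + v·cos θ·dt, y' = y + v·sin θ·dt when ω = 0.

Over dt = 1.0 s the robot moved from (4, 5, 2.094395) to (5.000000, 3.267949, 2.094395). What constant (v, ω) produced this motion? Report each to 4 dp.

Δθ = 2.094395 − 2.094395 = 0.000000
ω = Δθ/dt = 0.000000/1.0 = 0.0000
ω = 0 → v = (Δx·cos θ + Δy·sin θ)/dt = -2.0000

v = -2.0000, ω = 0.0000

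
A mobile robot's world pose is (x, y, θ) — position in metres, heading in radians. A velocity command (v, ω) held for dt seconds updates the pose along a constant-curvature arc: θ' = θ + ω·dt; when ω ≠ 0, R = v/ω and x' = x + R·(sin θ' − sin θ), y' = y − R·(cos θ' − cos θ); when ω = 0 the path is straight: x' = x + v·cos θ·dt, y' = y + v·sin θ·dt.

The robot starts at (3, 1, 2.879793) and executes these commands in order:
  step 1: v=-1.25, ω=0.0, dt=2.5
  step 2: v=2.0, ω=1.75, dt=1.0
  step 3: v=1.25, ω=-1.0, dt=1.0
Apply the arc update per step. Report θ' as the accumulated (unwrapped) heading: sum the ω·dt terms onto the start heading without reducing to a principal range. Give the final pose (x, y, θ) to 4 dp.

(3.9243, -1.8193, 3.6298)

step 1: θ'=2.8798 (straight) → pose (6.0185, 0.1912, 2.8798)
step 2: θ'=4.6298 (R=1.1429) → pose (4.5838, -0.8184, 4.6298)
step 3: θ'=3.6298 (R=-1.2500) → pose (3.9243, -1.8193, 3.6298)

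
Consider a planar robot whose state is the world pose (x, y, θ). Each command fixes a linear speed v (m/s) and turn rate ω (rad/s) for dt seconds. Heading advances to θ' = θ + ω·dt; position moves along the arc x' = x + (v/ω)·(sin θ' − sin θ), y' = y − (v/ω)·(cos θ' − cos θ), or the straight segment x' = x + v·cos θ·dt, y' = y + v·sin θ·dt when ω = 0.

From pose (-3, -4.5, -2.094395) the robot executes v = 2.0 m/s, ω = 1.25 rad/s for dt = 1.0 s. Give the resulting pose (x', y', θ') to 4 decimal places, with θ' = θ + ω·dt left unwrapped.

θ' = -2.0944 + 1.25·1.0 = -0.8444
R = v/ω = 2.0/1.25 = 1.6000
x' = -3 + 1.6000·(sin -0.8444 − sin -2.0944) = -2.8105
y' = -4.5 − 1.6000·(cos -0.8444 − cos -2.0944) = -6.3627

(-2.8105, -6.3627, -0.8444)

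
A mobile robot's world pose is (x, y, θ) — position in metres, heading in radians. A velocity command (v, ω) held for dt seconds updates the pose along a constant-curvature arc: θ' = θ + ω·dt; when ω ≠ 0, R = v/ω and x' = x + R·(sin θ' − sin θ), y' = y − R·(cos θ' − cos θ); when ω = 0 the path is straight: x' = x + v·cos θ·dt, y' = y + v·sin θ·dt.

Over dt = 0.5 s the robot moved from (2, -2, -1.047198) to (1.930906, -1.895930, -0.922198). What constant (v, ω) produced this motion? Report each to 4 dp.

v = -0.2500, ω = 0.2500

Δθ = -0.922198 − -1.047198 = 0.125000
ω = Δθ/dt = 0.125000/0.5 = 0.2500
R = −Δy/(cos θ' − cos θ) = -1.0000
v = R·ω = -1.0000·0.2500 = -0.2500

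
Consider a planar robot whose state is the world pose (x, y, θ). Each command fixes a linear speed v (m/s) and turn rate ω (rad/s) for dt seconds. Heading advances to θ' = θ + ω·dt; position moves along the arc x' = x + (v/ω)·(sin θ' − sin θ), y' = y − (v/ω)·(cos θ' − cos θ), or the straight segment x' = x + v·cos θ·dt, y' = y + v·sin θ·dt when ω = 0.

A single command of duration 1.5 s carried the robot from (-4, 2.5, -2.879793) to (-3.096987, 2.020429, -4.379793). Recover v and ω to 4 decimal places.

v = -0.7500, ω = -1.0000

Δθ = -4.379793 − -2.879793 = -1.500000
ω = Δθ/dt = -1.500000/1.5 = -1.0000
R = Δx/(sin θ' − sin θ) = 0.7500
v = R·ω = 0.7500·-1.0000 = -0.7500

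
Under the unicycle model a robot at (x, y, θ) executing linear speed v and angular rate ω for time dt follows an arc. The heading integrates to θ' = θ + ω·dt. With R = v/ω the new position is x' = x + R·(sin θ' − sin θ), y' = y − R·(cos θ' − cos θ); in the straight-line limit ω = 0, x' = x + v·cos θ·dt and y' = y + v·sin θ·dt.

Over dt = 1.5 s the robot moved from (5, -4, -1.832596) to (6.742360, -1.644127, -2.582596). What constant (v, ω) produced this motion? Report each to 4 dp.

Δθ = -2.582596 − -1.832596 = -0.750000
ω = Δθ/dt = -0.750000/1.5 = -0.5000
R = −Δy/(cos θ' − cos θ) = 4.0000
v = R·ω = 4.0000·-0.5000 = -2.0000

v = -2.0000, ω = -0.5000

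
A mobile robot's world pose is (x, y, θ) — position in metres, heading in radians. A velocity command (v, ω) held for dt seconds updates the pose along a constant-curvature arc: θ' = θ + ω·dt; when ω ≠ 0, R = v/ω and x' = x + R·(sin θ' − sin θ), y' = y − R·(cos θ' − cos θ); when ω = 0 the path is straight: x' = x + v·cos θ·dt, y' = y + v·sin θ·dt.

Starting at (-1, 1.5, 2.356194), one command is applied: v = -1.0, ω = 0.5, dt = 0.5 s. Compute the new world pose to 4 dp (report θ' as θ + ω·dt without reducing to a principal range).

θ' = 2.3562 + 0.5·0.5 = 2.6062
R = v/ω = -1.0/0.5 = -2.0000
x' = -1 + -2.0000·(sin 2.6062 − sin 2.3562) = -0.6062
y' = 1.5 − -2.0000·(cos 2.6062 − cos 2.3562) = 1.1941

(-0.6062, 1.1941, 2.6062)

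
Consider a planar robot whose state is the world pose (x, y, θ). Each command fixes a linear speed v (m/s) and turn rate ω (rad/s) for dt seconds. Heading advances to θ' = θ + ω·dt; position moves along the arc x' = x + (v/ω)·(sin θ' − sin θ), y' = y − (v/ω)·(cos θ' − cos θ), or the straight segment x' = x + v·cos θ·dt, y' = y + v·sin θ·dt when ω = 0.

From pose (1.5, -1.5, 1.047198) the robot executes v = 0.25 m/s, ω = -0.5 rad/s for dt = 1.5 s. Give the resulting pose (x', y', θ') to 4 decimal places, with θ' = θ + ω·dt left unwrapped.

(1.7866, -1.2719, 0.2972)

θ' = 1.0472 + -0.5·1.5 = 0.2972
R = v/ω = 0.25/-0.5 = -0.5000
x' = 1.5 + -0.5000·(sin 0.2972 − sin 1.0472) = 1.7866
y' = -1.5 − -0.5000·(cos 0.2972 − cos 1.0472) = -1.2719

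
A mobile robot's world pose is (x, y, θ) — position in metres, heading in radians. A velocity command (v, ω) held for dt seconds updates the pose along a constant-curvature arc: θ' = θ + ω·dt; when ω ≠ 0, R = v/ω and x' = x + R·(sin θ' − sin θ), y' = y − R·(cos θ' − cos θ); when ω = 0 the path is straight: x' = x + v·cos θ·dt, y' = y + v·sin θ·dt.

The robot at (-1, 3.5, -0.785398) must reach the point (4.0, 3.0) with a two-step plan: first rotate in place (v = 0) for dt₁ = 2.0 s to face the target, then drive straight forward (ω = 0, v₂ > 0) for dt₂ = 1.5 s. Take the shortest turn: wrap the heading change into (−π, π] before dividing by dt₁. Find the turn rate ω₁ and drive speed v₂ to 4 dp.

heading to target = atan2(3−3.5, 4−-1) = -0.0997
Δθ = wrap(-0.0997 − -0.7854) = 0.6857; ω₁ = Δθ/dt₁ = 0.3429
distance = √((4−-1)² + (3−3.5)²) = 5.0249; v₂ = distance/dt₂ = 3.3500

ω₁ = 0.3429, v₂ = 3.3500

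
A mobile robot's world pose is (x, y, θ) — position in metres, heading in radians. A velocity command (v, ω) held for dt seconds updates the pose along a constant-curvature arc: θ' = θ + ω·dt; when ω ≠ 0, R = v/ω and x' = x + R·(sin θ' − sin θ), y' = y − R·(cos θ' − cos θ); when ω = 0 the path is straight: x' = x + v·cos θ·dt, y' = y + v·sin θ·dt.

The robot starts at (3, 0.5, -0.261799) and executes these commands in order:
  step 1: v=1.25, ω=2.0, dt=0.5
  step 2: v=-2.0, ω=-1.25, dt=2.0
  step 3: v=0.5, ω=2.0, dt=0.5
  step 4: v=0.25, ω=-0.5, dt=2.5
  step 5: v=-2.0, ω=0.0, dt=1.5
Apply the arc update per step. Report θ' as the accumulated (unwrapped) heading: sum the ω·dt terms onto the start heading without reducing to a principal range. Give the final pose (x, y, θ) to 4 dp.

(2.3952, 4.0380, -2.0118)

step 1: θ'=0.7382 (R=0.6250) → pose (3.5824, 0.6414, 0.7382)
step 2: θ'=-1.7618 (R=1.6000) → pose (0.9347, 2.1286, -1.7618)
step 3: θ'=-0.7618 (R=0.2500) → pose (1.0076, 1.9003, -0.7618)
step 4: θ'=-2.0118 (R=-0.5000) → pose (1.1147, 1.3251, -2.0118)
step 5: θ'=-2.0118 (straight) → pose (2.3952, 4.0380, -2.0118)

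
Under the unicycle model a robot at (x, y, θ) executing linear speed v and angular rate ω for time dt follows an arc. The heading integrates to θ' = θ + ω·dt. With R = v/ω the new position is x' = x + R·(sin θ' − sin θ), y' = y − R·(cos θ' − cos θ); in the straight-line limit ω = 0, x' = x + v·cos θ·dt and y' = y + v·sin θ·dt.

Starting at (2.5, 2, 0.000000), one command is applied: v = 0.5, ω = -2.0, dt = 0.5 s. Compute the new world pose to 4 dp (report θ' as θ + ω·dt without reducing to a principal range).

(2.7104, 1.8851, -1.0000)

θ' = 0.0000 + -2.0·0.5 = -1.0000
R = v/ω = 0.5/-2.0 = -0.2500
x' = 2.5 + -0.2500·(sin -1.0000 − sin 0.0000) = 2.7104
y' = 2 − -0.2500·(cos -1.0000 − cos 0.0000) = 1.8851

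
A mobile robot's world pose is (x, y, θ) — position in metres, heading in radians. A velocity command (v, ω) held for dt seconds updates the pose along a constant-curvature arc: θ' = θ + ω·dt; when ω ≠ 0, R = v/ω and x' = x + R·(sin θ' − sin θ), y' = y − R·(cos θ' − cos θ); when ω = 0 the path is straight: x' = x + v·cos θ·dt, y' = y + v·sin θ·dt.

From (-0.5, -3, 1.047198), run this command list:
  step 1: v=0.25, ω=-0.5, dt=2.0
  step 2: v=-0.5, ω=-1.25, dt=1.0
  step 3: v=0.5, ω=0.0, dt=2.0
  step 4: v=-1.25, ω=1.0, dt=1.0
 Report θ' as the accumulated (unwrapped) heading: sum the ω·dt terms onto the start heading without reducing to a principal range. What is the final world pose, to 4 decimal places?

(-1.0375, -2.6532, -0.2028)

step 1: θ'=0.0472 (R=-0.5000) → pose (-0.0906, -2.7506, 0.0472)
step 2: θ'=-1.2028 (R=0.4000) → pose (-0.4827, -2.4949, -1.2028)
step 3: θ'=-1.2028 (straight) → pose (-0.1229, -3.4280, -1.2028)
step 4: θ'=-0.2028 (R=-1.2500) → pose (-1.0375, -2.6532, -0.2028)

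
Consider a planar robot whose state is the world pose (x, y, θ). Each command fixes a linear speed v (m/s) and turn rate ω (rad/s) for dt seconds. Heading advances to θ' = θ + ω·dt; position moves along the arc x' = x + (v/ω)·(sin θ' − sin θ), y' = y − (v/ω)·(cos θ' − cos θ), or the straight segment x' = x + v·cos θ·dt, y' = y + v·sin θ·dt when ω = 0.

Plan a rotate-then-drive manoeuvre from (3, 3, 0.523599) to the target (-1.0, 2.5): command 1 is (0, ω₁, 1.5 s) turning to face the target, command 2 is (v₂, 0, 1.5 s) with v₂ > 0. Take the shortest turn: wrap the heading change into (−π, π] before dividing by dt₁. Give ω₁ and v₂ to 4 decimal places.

heading to target = atan2(2.5−3, -1−3) = -3.0172
Δθ = wrap(-3.0172 − 0.5236) = 2.7423; ω₁ = Δθ/dt₁ = 1.8282
distance = √((-1−3)² + (2.5−3)²) = 4.0311; v₂ = distance/dt₂ = 2.6874

ω₁ = 1.8282, v₂ = 2.6874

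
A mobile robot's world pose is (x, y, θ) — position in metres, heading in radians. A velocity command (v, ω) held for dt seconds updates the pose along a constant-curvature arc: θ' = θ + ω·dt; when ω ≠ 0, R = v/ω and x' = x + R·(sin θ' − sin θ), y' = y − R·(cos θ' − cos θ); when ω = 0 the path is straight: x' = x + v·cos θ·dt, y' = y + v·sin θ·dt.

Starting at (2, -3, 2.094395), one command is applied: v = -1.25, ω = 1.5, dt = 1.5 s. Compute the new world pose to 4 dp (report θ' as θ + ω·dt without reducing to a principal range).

θ' = 2.0944 + 1.5·1.5 = 4.3444
R = v/ω = -1.25/1.5 = -0.8333
x' = 2 + -0.8333·(sin 4.3444 − sin 2.0944) = 3.4992
y' = -3 − -0.8333·(cos 4.3444 − cos 2.0944) = -2.8831

(3.4992, -2.8831, 4.3444)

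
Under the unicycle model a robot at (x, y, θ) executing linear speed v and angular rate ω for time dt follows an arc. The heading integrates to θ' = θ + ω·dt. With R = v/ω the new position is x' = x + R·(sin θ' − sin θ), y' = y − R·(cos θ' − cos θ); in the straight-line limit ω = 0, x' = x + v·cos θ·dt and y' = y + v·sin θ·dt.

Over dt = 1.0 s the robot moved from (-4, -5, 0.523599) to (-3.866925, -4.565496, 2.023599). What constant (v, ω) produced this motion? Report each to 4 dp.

v = 0.5000, ω = 1.5000

Δθ = 2.023599 − 0.523599 = 1.500000
ω = Δθ/dt = 1.500000/1.0 = 1.5000
R = −Δy/(cos θ' − cos θ) = 0.3333
v = R·ω = 0.3333·1.5000 = 0.5000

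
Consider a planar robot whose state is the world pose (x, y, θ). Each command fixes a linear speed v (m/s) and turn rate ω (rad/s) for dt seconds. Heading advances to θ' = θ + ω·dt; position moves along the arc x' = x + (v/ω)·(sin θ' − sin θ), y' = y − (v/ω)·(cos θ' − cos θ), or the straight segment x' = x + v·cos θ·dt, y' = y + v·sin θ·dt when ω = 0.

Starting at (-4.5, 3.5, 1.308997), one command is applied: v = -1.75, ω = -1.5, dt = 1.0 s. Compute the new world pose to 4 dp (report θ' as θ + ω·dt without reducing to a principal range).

θ' = 1.3090 + -1.5·1.0 = -0.1910
R = v/ω = -1.75/-1.5 = 1.1667
x' = -4.5 + 1.1667·(sin -0.1910 − sin 1.3090) = -5.8484
y' = 3.5 − 1.1667·(cos -0.1910 − cos 1.3090) = 2.6565

(-5.8484, 2.6565, -0.1910)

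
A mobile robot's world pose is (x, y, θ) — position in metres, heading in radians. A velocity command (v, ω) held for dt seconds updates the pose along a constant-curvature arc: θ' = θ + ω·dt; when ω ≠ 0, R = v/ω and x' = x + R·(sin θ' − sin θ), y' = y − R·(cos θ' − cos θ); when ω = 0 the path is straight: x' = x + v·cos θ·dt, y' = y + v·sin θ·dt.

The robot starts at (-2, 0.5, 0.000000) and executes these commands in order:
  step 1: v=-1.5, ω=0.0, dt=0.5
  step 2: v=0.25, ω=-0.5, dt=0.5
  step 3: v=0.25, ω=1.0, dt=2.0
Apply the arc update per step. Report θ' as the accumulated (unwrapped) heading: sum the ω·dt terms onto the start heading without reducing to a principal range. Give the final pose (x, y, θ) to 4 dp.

(-2.3185, 0.7712, 1.7500)

step 1: θ'=0.0000 (straight) → pose (-2.7500, 0.5000, 0.0000)
step 2: θ'=-0.2500 (R=-0.5000) → pose (-2.6263, 0.4845, -0.2500)
step 3: θ'=1.7500 (R=0.2500) → pose (-2.3185, 0.7712, 1.7500)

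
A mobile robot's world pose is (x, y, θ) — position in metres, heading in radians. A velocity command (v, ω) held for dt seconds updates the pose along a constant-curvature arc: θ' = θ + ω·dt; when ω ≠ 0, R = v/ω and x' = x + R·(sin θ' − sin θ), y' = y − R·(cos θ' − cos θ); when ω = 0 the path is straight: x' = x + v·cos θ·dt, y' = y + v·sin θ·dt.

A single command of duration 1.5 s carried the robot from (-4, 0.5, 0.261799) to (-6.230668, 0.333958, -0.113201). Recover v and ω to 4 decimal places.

v = -1.5000, ω = -0.2500

Δθ = -0.113201 − 0.261799 = -0.375000
ω = Δθ/dt = -0.375000/1.5 = -0.2500
R = Δx/(sin θ' − sin θ) = 6.0000
v = R·ω = 6.0000·-0.2500 = -1.5000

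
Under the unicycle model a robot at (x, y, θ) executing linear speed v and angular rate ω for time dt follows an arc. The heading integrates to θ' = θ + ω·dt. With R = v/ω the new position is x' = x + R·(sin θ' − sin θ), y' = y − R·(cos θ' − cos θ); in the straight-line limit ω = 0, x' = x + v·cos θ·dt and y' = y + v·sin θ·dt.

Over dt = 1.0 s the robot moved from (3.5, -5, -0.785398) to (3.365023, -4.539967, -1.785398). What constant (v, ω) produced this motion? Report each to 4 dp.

v = -0.5000, ω = -1.0000

Δθ = -1.785398 − -0.785398 = -1.000000
ω = Δθ/dt = -1.000000/1.0 = -1.0000
R = −Δy/(cos θ' − cos θ) = 0.5000
v = R·ω = 0.5000·-1.0000 = -0.5000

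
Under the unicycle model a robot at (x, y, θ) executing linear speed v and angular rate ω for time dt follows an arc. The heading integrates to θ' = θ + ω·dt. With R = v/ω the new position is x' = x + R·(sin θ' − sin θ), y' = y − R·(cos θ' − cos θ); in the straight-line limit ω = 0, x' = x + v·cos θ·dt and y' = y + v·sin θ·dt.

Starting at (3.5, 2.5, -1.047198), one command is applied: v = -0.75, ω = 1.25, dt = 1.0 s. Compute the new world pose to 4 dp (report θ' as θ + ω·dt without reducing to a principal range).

θ' = -1.0472 + 1.25·1.0 = 0.2028
R = v/ω = -0.75/1.25 = -0.6000
x' = 3.5 + -0.6000·(sin 0.2028 − sin -1.0472) = 2.8595
y' = 2.5 − -0.6000·(cos 0.2028 − cos -1.0472) = 2.7877

(2.8595, 2.7877, 0.2028)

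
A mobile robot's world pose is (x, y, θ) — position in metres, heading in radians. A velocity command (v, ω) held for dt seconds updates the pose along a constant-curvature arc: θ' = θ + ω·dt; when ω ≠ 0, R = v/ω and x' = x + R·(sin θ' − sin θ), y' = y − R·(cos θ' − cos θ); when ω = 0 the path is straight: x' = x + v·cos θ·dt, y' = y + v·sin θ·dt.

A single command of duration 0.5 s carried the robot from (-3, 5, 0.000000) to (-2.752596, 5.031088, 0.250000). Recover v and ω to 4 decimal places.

v = 0.5000, ω = 0.5000

Δθ = 0.250000 − 0.000000 = 0.250000
ω = Δθ/dt = 0.250000/0.5 = 0.5000
R = Δx/(sin θ' − sin θ) = 1.0000
v = R·ω = 1.0000·0.5000 = 0.5000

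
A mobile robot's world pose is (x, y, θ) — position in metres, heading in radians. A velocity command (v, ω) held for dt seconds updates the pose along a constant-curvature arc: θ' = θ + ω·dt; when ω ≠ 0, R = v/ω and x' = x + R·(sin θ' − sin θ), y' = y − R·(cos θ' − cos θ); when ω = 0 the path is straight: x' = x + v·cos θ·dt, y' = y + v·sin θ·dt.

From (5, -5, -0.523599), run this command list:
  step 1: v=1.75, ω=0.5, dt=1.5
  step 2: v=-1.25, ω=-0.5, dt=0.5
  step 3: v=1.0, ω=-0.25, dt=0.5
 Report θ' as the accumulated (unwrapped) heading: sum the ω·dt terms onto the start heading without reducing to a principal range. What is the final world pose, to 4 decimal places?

(7.4133, -5.4857, -0.1486)

step 1: θ'=0.2264 (R=3.5000) → pose (7.5357, -5.3796, 0.2264)
step 2: θ'=-0.0236 (R=2.5000) → pose (6.9155, -5.4427, -0.0236)
step 3: θ'=-0.1486 (R=-4.0000) → pose (7.4133, -5.4857, -0.1486)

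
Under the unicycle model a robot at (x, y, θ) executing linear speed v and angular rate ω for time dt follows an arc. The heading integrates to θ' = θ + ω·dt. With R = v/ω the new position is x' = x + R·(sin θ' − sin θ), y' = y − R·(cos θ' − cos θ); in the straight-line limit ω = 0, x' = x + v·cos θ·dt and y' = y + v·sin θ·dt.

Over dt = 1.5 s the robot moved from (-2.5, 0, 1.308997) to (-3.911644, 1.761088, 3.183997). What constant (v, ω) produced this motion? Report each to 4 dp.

Δθ = 3.183997 − 1.308997 = 1.875000
ω = Δθ/dt = 1.875000/1.5 = 1.2500
R = −Δy/(cos θ' − cos θ) = 1.4000
v = R·ω = 1.4000·1.2500 = 1.7500

v = 1.7500, ω = 1.2500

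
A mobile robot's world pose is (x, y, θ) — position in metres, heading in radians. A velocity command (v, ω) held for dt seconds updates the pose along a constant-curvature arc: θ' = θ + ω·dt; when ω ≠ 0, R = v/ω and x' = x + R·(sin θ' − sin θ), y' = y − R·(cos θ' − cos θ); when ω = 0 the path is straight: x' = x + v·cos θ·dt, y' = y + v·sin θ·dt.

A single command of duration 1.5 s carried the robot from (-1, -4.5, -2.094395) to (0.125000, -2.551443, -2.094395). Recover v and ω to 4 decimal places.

Δθ = -2.094395 − -2.094395 = 0.000000
ω = Δθ/dt = 0.000000/1.5 = 0.0000
ω = 0 → v = (Δx·cos θ + Δy·sin θ)/dt = -1.5000

v = -1.5000, ω = 0.0000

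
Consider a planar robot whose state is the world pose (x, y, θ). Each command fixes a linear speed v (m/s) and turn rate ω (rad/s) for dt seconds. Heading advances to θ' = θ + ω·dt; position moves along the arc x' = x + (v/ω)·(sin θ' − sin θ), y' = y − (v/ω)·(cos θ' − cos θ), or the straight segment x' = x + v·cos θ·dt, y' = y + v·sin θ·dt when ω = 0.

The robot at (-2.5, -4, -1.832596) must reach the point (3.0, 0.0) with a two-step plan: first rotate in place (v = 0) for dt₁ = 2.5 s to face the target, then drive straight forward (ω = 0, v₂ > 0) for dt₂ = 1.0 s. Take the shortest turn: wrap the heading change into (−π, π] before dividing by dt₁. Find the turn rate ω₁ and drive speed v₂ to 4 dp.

heading to target = atan2(0−-4, 3−-2.5) = 0.6288
Δθ = wrap(0.6288 − -1.8326) = 2.4614; ω₁ = Δθ/dt₁ = 0.9846
distance = √((3−-2.5)² + (0−-4)²) = 6.8007; v₂ = distance/dt₂ = 6.8007

ω₁ = 0.9846, v₂ = 6.8007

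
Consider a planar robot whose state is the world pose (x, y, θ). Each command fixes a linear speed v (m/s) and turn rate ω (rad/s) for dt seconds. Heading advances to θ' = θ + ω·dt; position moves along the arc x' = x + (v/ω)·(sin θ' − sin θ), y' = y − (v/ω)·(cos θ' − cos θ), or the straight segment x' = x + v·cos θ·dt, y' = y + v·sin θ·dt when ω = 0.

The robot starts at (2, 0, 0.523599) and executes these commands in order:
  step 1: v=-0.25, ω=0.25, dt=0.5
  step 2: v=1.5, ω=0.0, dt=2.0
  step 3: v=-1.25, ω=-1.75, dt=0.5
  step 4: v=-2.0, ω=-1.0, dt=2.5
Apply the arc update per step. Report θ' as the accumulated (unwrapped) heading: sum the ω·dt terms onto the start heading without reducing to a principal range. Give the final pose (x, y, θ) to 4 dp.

step 1: θ'=0.6486 (R=-1.0000) → pose (1.8959, -0.0691, 0.6486)
step 2: θ'=0.6486 (straight) → pose (4.2867, 1.7431, 0.6486)
step 3: θ'=-0.2264 (R=0.7143) → pose (3.6949, 1.6163, -0.2264)
step 4: θ'=-2.7264 (R=2.0000) → pose (3.3371, 5.3953, -2.7264)

(3.3371, 5.3953, -2.7264)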